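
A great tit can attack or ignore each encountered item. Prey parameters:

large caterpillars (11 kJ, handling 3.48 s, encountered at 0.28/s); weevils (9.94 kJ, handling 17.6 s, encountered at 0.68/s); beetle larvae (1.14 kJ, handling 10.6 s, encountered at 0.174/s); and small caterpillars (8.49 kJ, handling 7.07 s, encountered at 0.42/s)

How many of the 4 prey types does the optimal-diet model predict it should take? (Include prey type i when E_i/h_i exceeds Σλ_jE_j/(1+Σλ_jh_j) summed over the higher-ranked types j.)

Rank by E/h (kJ/s): large caterpillars 3.16, small caterpillars 1.2, weevils 0.565, beetle larvae 0.108. Include each in turn until the next type's E/h falls below the running intake rate.
Rate on top 1: 1.56. small caterpillars: 1.2 < 1.56 → exclude; stop.
Optimal diet: large caterpillars — 1 of 4 types.

1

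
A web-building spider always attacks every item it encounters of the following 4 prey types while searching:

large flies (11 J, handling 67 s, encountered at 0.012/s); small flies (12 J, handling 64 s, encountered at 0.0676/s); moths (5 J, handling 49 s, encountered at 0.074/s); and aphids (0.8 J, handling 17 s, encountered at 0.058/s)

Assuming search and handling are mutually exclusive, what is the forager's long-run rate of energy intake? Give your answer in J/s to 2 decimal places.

R = (0.012×11 + 0.0676×12 + 0.074×5 + 0.058×0.8) / (1 + 0.012×67 + 0.0676×64 + 0.074×49 + 0.058×17) = 1.36/10.74 = 0.1266 J/s.

0.13 J/s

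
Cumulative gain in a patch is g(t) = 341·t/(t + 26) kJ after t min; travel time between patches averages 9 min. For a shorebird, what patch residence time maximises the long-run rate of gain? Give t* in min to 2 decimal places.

15.30 min

By the marginal value theorem, leave when the instantaneous gain rate g'(t) equals the habitat-wide average g(t)/(T + t).
g'(t) = 341·26/(t + 26)². Setting 341·26/(t+26)² = 341t/[(t+26)(9+t)] gives 26(9+t) = t(t+26), so t² = 26×9 = 234.
t* = √234 = 15.3 min.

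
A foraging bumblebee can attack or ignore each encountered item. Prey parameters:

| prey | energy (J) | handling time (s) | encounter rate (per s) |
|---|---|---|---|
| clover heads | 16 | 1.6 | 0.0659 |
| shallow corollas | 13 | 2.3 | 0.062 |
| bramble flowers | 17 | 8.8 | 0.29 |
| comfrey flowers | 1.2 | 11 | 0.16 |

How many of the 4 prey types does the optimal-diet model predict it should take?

Rank by E/h (J/s): clover heads 10, shallow corollas 5.65, bramble flowers 1.93, comfrey flowers 0.109. Include each in turn until the next type's E/h falls below the running intake rate.
Rate on top 1: 0.9538. shallow corollas: 5.65 > 0.9538 → include.
Rate on top 2: 1.491. bramble flowers: 1.93 > 1.491 → include.
Rate on top 3: 1.787. comfrey flowers: 0.109 < 1.787 → exclude; stop.
Optimal diet: clover heads, shallow corollas, bramble flowers — 3 of 4 types.

3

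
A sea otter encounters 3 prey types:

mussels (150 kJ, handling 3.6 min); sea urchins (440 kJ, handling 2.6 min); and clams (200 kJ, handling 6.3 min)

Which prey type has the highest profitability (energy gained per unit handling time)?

sea urchins

In descending order of E/h:
sea urchins: 440/2.6 = 169 kJ/min
mussels: 150/3.6 = 41.7 kJ/min
clams: 200/6.3 = 31.7 kJ/min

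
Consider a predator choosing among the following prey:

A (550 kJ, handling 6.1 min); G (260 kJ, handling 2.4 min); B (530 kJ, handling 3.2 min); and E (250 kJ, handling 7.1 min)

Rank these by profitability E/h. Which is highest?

B

In descending order of E/h:
B: 530/3.2 = 166 kJ/min
G: 260/2.4 = 108 kJ/min
A: 550/6.1 = 90.2 kJ/min
E: 250/7.1 = 35.2 kJ/min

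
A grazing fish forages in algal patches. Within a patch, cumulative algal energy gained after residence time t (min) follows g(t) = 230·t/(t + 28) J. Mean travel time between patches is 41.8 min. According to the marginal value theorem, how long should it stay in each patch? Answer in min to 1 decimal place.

Maximise g(t)/(T+t): set derivative to zero → g'(t)(T+t) = g(t).
g'(t) = 230·28/(t + 28)². Setting 230·28/(t+28)² = 230t/[(t+28)(41.8+t)] gives 28(41.8+t) = t(t+28), so t² = 28×41.8 = 1170.
t* = √1170 = 34.21 min.

34.2 min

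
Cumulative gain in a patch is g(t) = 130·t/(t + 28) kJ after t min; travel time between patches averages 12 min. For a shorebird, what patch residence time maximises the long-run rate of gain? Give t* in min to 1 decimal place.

18.3 min

Maximise g(t)/(T+t): set derivative to zero → g'(t)(T+t) = g(t).
g'(t) = 130·28/(t + 28)². Setting 130·28/(t+28)² = 130t/[(t+28)(12+t)] gives 28(12+t) = t(t+28), so t² = 28×12 = 336.
t* = √336 = 18.33 min.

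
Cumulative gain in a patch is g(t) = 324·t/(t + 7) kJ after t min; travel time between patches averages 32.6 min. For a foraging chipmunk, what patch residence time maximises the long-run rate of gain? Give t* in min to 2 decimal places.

15.11 min

By the marginal value theorem, leave when the instantaneous gain rate g'(t) equals the habitat-wide average g(t)/(T + t).
g'(t) = 324·7/(t + 7)². Setting 324·7/(t+7)² = 324t/[(t+7)(32.6+t)] gives 7(32.6+t) = t(t+7), so t² = 7×32.6 = 228.2.
t* = √228.2 = 15.11 min.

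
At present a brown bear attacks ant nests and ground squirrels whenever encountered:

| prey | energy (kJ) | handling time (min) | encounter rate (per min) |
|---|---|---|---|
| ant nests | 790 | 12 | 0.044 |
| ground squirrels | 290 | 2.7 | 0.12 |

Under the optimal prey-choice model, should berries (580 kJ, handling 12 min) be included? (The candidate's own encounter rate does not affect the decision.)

Yes

Intake rate on the current diet: R = (0.044×790 + 0.12×290) / (1 + 0.044×12 + 0.12×2.7) = 69.56/1.852 = 37.56 kJ/min.
berries: E/h = 580/12 = 48.33 kJ/min.
48.33 > 37.56, so adding berries raises the average — include it.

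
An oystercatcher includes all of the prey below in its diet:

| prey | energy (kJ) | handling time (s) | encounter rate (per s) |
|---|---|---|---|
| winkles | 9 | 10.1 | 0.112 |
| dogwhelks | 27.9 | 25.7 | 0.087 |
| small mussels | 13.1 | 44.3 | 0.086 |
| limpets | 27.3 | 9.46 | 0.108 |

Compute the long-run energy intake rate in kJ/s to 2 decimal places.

0.82 kJ/s

Energy encountered per unit search time: 0.112×9 + 0.087×27.9 + 0.086×13.1 + 0.108×27.3 = 7.51 kJ/s.
Handling time per unit search time: 0.112×10.1 + 0.087×25.7 + 0.086×44.3 + 0.108×9.46 = 8.199.
Rate = 7.51/(1 + 8.199) = 0.8165 kJ/s.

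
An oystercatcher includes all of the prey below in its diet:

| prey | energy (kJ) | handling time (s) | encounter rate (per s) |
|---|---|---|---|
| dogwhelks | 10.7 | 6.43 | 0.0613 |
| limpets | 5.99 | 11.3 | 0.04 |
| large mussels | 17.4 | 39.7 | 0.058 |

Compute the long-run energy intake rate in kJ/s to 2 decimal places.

0.46 kJ/s

R = Σλ_iE_i / (1 + Σλ_ih_i)
Numerator: 0.0613×10.7 + 0.04×5.99 + 0.058×17.4 = 1.905
Denominator: 1 + 0.0613×6.43 + 0.04×11.3 + 0.058×39.7 = 4.149
R = 1.905/4.149 = 0.4591 kJ/s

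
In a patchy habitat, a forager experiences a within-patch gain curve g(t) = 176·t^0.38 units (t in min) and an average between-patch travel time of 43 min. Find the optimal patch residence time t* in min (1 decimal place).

By the marginal value theorem, leave when the instantaneous gain rate g'(t) equals the habitat-wide average g(t)/(T + t).
g'(t) = 0.38·176·t^-0.62. Setting 0.38·176·t^-0.62 = 176·t^0.38/(43+t) gives 0.38(43+t) = t, so 0.62·t = 0.38×43.
t* = 0.38×43/0.62 = 26.35 min.

26.4 min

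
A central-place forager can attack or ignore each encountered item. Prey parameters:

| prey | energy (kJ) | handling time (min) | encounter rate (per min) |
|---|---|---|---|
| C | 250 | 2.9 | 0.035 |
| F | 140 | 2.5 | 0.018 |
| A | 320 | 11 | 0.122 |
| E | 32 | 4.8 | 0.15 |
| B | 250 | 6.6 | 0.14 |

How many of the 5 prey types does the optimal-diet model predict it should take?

E/h in descending order: C 86.2, F 56, B 37.9, A 29.1, E 6.67 kJ/min. The optimal diet is the largest prefix of this list for which every included type satisfies E_i/h_i > R on the types above it.
Rate on top 1: 7.944. F: 56 > 7.944 → include.
Rate on top 2: 9.83. B: 37.9 > 9.83 → include.
Rate on top 3: 22.35. A: 29.1 > 22.35 → include.
Rate on top 4: 25. E: 6.67 < 25 → exclude; stop.
Optimal diet: C, F, B, A — 4 of 5 types.

4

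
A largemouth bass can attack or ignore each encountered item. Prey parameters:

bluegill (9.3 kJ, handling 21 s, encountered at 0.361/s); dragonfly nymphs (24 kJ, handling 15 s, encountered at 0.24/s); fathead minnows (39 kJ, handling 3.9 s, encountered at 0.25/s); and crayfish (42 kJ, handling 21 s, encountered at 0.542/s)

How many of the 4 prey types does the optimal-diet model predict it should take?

1

E/h in descending order: fathead minnows 10, crayfish 2, dragonfly nymphs 1.6, bluegill 0.443 kJ/s. The optimal diet is the largest prefix of this list for which every included type satisfies E_i/h_i > R on the types above it.
Rate on top 1: 4.937. crayfish: 2 < 4.937 → exclude; stop.
Optimal diet: fathead minnows — 1 of 4 types.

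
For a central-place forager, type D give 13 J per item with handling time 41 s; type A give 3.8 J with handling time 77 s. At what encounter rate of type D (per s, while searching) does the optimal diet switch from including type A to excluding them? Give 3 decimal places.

Drop type A once their profitability E₂/h₂ falls below the rate achievable on type D alone: E₂/h₂ = λE₁/(1 + λh₁).
Solve for λ: λE₁h₂ = E₂(1 + λh₁) → λ(E₁h₂ − E₂h₁) = E₂ → λ = E₂/(E₁h₂ − E₂h₁).
λ = 3.8/(13×77 − 3.8×41) = 3.8/845.2 = 0.004496 per s.

0.004 per s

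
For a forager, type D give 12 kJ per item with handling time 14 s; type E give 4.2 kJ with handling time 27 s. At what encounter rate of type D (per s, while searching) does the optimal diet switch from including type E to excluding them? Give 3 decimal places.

At the threshold, the rate on type D alone equals the profitability of type E: λ·12/(1 + λ·14) = 4.2/27 = 0.1556.
Rearranging, λ(12 − 0.1556×14) = 0.1556, so λ = 0.1556/9.822 = 0.01584 per s.

0.016 per s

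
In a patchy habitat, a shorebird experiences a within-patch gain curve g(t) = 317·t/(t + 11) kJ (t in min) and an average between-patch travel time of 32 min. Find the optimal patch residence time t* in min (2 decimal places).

18.76 min

By the marginal value theorem, leave when the instantaneous gain rate g'(t) equals the habitat-wide average g(t)/(T + t).
g'(t) = 317·11/(t + 11)². Setting 317·11/(t+11)² = 317t/[(t+11)(32+t)] gives 11(32+t) = t(t+11), so t² = 11×32 = 352.
t* = √352 = 18.76 min.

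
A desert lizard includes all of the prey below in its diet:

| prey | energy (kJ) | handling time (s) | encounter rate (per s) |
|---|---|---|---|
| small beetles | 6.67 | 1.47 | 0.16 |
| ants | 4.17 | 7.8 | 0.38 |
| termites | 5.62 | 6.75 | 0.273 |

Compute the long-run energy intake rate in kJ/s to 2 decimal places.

0.69 kJ/s

R = (0.16×6.67 + 0.38×4.17 + 0.273×5.62) / (1 + 0.16×1.47 + 0.38×7.8 + 0.273×6.75) = 4.186/6.042 = 0.6928 kJ/s.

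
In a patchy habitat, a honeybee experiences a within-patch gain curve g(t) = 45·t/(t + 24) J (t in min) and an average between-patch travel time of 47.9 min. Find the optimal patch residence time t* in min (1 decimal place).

Maximise g(t)/(T+t): set derivative to zero → g'(t)(T+t) = g(t).
g'(t) = 45·24/(t + 24)². Setting 45·24/(t+24)² = 45t/[(t+24)(47.9+t)] gives 24(47.9+t) = t(t+24), so t² = 24×47.9 = 1150.
t* = √1150 = 33.91 min.

33.9 min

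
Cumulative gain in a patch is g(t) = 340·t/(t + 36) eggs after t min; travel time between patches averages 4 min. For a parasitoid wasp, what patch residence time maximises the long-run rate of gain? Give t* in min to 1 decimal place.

12.0 min

Maximise g(t)/(T+t): set derivative to zero → g'(t)(T+t) = g(t).
g'(t) = 340·36/(t + 36)². Setting 340·36/(t+36)² = 340t/[(t+36)(4+t)] gives 36(4+t) = t(t+36), so t² = 36×4 = 144.
t* = √144 = 12 min.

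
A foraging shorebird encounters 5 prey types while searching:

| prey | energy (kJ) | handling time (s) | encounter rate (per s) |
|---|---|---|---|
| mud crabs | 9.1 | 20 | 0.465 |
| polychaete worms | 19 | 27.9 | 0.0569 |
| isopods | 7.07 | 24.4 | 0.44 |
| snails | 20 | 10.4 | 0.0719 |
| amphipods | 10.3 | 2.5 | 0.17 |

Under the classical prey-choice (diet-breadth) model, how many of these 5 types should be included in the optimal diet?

2

E/h in descending order: amphipods 4.12, snails 1.92, polychaete worms 0.681, mud crabs 0.455, isopods 0.29 kJ/s. The optimal diet is the largest prefix of this list for which every included type satisfies E_i/h_i > R on the types above it.
Rate on top 1: 1.229. snails: 1.92 > 1.229 → include.
Rate on top 2: 1.468. polychaete worms: 0.681 < 1.468 → exclude; stop.
Optimal diet: amphipods, snails — 2 of 5 types.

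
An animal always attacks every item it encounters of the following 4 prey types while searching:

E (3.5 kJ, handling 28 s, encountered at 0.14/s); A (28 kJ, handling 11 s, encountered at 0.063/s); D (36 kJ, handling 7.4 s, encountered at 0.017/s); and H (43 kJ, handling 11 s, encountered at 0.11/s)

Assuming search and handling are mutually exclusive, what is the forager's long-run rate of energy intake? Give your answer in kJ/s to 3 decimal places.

R = (0.14×3.5 + 0.063×28 + 0.017×36 + 0.11×43) / (1 + 0.14×28 + 0.063×11 + 0.017×7.4 + 0.11×11) = 7.596/6.949 = 1.093 kJ/s.

1.093 kJ/s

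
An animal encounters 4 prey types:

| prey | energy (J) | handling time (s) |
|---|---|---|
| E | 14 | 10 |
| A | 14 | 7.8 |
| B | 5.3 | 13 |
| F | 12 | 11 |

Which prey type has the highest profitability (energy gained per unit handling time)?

A

Profitability E/h (J/s): E = 14/10 = 1.4, A = 14/7.8 = 1.79, B = 5.3/13 = 0.408, F = 12/11 = 1.09.
Ranked: A > E > F > B.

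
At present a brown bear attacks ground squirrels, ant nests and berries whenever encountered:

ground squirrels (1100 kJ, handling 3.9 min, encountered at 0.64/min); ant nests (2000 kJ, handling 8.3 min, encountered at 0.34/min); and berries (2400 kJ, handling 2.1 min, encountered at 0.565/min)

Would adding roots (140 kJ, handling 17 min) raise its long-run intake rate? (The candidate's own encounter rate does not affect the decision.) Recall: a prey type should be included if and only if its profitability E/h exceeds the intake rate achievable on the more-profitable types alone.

No

Intake rate on the current diet: R = (0.64×1100 + 0.34×2000 + 0.565×2400) / (1 + 0.64×3.9 + 0.34×8.3 + 0.565×2.1) = 2740/7.505 = 365.1 kJ/min.
Profitability of roots: 140/17 = 8.235 kJ/min.
8.235 < 365.1, so adding roots would lower the average — exclude it.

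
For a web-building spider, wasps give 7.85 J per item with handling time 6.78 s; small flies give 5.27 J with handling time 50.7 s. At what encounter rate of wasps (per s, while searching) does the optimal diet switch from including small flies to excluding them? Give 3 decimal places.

0.015 per s

Drop small flies once their profitability E₂/h₂ falls below the rate achievable on wasps alone: E₂/h₂ = λE₁/(1 + λh₁).
Solve for λ: λE₁h₂ = E₂(1 + λh₁) → λ(E₁h₂ − E₂h₁) = E₂ → λ = E₂/(E₁h₂ − E₂h₁).
λ = 5.27/(7.85×50.7 − 5.27×6.78) = 5.27/362.3 = 0.01455 per s.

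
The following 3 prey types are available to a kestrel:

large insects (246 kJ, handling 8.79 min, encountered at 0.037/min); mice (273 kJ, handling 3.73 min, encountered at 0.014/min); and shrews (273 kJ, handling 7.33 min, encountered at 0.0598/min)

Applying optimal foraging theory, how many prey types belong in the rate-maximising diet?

Profitabilities (E/h, kJ/min): mice 73.2, shrews 37.2, large insects 28. Add prey in this order while the next type's profitability exceeds the intake rate on those already taken.
Rate on top 1: 3.632. shrews: 37.2 > 3.632 → include.
Rate on top 2: 13.52. large insects: 28 > 13.52 → include.
Optimal diet: mice, shrews, large insects — 3 of 3 types.

3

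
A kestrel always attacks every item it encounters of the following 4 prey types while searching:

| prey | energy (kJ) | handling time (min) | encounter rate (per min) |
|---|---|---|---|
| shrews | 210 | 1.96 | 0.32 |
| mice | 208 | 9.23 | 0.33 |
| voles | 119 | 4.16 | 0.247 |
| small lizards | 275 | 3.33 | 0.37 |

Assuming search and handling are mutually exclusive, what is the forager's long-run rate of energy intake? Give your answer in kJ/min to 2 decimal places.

Energy encountered per unit search time: 0.32×210 + 0.33×208 + 0.247×119 + 0.37×275 = 267 kJ/min.
Handling time per unit search time: 0.32×1.96 + 0.33×9.23 + 0.247×4.16 + 0.37×3.33 = 5.933.
Rate = 267/(1 + 5.933) = 38.51 kJ/min.

38.51 kJ/min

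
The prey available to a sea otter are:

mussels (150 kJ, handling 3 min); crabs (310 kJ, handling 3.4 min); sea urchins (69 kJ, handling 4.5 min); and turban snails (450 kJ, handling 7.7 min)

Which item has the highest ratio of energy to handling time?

crabs

Profitability E/h (kJ/min): mussels = 150/3 = 50, crabs = 310/3.4 = 91.2, sea urchins = 69/4.5 = 15.3, turban snails = 450/7.7 = 58.4.
Ranked: crabs > turban snails > mussels > sea urchins.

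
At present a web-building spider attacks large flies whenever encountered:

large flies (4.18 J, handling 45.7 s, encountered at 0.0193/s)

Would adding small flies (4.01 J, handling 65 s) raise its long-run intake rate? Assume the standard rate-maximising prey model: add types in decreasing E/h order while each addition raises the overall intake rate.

Intake rate on the current diet: R = (0.0193×4.18) / (1 + 0.0193×45.7) = 0.08067/1.882 = 0.04287 J/s.
small flies: E/h = 4.01/65 = 0.06169 J/s.
0.06169 > 0.04287, so adding small flies raises the average — include it.

Yes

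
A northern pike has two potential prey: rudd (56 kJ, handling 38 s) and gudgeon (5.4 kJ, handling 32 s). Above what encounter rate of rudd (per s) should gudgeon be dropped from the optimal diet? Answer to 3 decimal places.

0.003 per s

At the threshold, the rate on rudd alone equals the profitability of gudgeon: λ·56/(1 + λ·38) = 5.4/32 = 0.1688.
Rearranging, λ(56 − 0.1688×38) = 0.1688, so λ = 0.1688/49.59 = 0.003403 per s.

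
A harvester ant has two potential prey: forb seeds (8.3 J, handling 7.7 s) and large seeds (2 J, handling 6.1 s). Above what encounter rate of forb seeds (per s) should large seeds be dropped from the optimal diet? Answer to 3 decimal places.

At the threshold, the rate on forb seeds alone equals the profitability of large seeds: λ·8.3/(1 + λ·7.7) = 2/6.1 = 0.3279.
Rearranging, λ(8.3 − 0.3279×7.7) = 0.3279, so λ = 0.3279/5.775 = 0.05677 per s.

0.057 per s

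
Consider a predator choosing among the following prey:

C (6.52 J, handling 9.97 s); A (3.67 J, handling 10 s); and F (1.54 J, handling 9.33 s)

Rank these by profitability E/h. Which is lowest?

F

In descending order of E/h:
C: 6.52/9.97 = 0.654 J/s
A: 3.67/10 = 0.367 J/s
F: 1.54/9.33 = 0.165 J/s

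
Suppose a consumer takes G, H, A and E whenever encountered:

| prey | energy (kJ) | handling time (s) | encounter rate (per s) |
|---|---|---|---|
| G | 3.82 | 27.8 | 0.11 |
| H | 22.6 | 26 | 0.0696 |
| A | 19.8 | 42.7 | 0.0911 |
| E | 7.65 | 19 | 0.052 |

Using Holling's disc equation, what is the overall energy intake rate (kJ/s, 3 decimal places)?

0.390 kJ/s

Energy encountered per unit search time: 0.11×3.82 + 0.0696×22.6 + 0.0911×19.8 + 0.052×7.65 = 4.195 kJ/s.
Handling time per unit search time: 0.11×27.8 + 0.0696×26 + 0.0911×42.7 + 0.052×19 = 9.746.
Rate = 4.195/(1 + 9.746) = 0.3904 kJ/s.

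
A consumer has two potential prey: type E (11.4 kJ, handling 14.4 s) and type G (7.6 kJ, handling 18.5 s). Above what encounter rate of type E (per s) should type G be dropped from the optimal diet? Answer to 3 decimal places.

0.075 per s

At the threshold, the rate on type E alone equals the profitability of type G: λ·11.4/(1 + λ·14.4) = 7.6/18.5 = 0.4108.
Rearranging, λ(11.4 − 0.4108×14.4) = 0.4108, so λ = 0.4108/5.484 = 0.07491 per s.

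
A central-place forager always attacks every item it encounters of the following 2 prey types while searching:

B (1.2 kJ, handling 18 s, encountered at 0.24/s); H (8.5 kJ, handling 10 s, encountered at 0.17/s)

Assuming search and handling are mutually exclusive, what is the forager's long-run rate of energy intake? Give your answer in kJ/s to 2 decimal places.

0.25 kJ/s

R = (0.24×1.2 + 0.17×8.5) / (1 + 0.24×18 + 0.17×10) = 1.733/7.02 = 0.2469 kJ/s.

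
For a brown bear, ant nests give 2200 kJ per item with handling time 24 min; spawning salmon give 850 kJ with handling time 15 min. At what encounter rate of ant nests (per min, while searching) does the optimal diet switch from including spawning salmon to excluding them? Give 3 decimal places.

0.067 per min

At the threshold, the rate on ant nests alone equals the profitability of spawning salmon: λ·2200/(1 + λ·24) = 850/15 = 56.67.
Rearranging, λ(2200 − 56.67×24) = 56.67, so λ = 56.67/840 = 0.06746 per min.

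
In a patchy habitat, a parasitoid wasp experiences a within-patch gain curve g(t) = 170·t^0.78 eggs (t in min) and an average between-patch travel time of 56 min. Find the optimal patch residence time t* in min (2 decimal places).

Optimal t* satisfies g'(t*) = g(t*)/(T + t*).
g'(t) = 0.78·170·t^-0.22. Setting 0.78·170·t^-0.22 = 170·t^0.78/(56+t) gives 0.78(56+t) = t, so 0.22·t = 0.78×56.
t* = 0.78×56/0.22 = 198.5 min.

198.55 min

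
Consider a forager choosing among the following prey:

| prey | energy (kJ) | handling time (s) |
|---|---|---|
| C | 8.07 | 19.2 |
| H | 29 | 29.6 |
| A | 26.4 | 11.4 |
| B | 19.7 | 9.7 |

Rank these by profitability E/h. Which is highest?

In descending order of E/h:
A: 26.4/11.4 = 2.32 kJ/s
B: 19.7/9.7 = 2.03 kJ/s
H: 29/29.6 = 0.98 kJ/s
C: 8.07/19.2 = 0.42 kJ/s

A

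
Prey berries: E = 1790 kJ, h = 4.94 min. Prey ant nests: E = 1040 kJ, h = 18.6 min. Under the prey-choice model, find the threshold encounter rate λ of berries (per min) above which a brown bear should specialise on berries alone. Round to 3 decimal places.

Drop ant nests once their profitability E₂/h₂ falls below the rate achievable on berries alone: E₂/h₂ = λE₁/(1 + λh₁).
Solve for λ: λE₁h₂ = E₂(1 + λh₁) → λ(E₁h₂ − E₂h₁) = E₂ → λ = E₂/(E₁h₂ − E₂h₁).
λ = 1040/(1790×18.6 − 1040×4.94) = 1040/2.816e+04 = 0.03694 per min.

0.037 per min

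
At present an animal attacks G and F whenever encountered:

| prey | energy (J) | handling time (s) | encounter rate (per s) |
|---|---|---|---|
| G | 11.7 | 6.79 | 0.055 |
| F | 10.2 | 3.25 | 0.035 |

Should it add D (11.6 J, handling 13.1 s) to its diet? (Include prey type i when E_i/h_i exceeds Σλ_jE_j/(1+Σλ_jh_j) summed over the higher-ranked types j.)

Yes

Intake rate on the current diet: R = (0.055×11.7 + 0.035×10.2) / (1 + 0.055×6.79 + 0.035×3.25) = 1/1.487 = 0.6727 J/s.
D: E/h = 11.6/13.1 = 0.8855 J/s.
Since 0.8855 > R, including D increases the long-run rate.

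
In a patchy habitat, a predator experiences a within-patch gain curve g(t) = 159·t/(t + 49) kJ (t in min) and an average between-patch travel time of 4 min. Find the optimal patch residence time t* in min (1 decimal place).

Maximise g(t)/(T+t): set derivative to zero → g'(t)(T+t) = g(t).
g'(t) = 159·49/(t + 49)². Setting 159·49/(t+49)² = 159t/[(t+49)(4+t)] gives 49(4+t) = t(t+49), so t² = 49×4 = 196.
t* = √196 = 14 min.

14.0 min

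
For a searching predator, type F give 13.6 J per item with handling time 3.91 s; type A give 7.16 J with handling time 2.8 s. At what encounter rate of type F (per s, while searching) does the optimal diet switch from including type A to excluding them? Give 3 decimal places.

0.710 per s

Drop type A once their profitability E₂/h₂ falls below the rate achievable on type F alone: E₂/h₂ = λE₁/(1 + λh₁).
Solve for λ: λE₁h₂ = E₂(1 + λh₁) → λ(E₁h₂ − E₂h₁) = E₂ → λ = E₂/(E₁h₂ − E₂h₁).
λ = 7.16/(13.6×2.8 − 7.16×3.91) = 7.16/10.08 = 0.71 per s.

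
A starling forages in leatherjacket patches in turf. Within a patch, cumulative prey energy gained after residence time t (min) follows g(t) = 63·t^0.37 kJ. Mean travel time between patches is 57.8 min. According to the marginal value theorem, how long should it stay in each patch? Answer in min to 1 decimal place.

By the marginal value theorem, leave when the instantaneous gain rate g'(t) equals the habitat-wide average g(t)/(T + t).
g'(t) = 0.37·63·t^-0.63. Setting 0.37·63·t^-0.63 = 63·t^0.37/(57.8+t) gives 0.37(57.8+t) = t, so 0.63·t = 0.37×57.8.
t* = 0.37×57.8/0.63 = 33.95 min.

33.9 min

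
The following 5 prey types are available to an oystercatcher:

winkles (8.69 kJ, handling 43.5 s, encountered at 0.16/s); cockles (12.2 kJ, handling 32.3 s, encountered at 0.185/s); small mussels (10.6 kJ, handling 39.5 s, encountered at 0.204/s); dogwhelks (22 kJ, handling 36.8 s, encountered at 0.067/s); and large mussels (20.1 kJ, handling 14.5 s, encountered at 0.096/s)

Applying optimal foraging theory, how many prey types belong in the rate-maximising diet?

E/h in descending order: large mussels 1.39, dogwhelks 0.598, cockles 0.378, small mussels 0.268, winkles 0.2 kJ/s. The optimal diet is the largest prefix of this list for which every included type satisfies E_i/h_i > R on the types above it.
Rate on top 1: 0.8067. dogwhelks: 0.598 < 0.8067 → exclude; stop.
Optimal diet: large mussels — 1 of 5 types.

1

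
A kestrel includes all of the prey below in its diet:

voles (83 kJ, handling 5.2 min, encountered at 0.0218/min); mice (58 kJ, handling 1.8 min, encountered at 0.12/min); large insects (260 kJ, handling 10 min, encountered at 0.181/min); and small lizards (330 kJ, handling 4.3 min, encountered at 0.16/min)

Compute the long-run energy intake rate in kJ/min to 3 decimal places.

28.382 kJ/min

R = (0.0218×83 + 0.12×58 + 0.181×260 + 0.16×330) / (1 + 0.0218×5.2 + 0.12×1.8 + 0.181×10 + 0.16×4.3) = 108.6/3.827 = 28.38 kJ/min.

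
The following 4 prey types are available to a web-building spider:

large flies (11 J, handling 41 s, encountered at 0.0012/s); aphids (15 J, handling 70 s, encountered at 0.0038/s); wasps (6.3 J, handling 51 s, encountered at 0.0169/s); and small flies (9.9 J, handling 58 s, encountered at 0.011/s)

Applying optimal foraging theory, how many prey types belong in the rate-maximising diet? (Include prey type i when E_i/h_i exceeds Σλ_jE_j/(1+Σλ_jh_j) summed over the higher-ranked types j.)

E/h in descending order: large flies 0.268, aphids 0.214, small flies 0.171, wasps 0.124 J/s. The optimal diet is the largest prefix of this list for which every included type satisfies E_i/h_i > R on the types above it.
Rate on top 1: 0.01258. aphids: 0.214 > 0.01258 → include.
Rate on top 2: 0.05338. small flies: 0.171 > 0.05338 → include.
Rate on top 3: 0.0917. wasps: 0.124 > 0.0917 → include.
Optimal diet: large flies, aphids, small flies, wasps — 4 of 4 types.

4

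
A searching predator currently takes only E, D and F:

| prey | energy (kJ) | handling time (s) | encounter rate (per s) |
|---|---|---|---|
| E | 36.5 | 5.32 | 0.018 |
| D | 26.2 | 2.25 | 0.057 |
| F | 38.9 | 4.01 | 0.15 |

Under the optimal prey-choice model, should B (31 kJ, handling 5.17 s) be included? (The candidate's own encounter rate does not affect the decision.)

Current rate: (0.018×36.5 + 0.057×26.2 + 0.15×38.9)/(1 + 0.018×5.32 + 0.057×2.25 + 0.15×4.01) = 4.374 kJ/s.
B: E/h = 31/5.17 = 5.996 kJ/s.
Since 5.996 > R, including B increases the long-run rate.

Yes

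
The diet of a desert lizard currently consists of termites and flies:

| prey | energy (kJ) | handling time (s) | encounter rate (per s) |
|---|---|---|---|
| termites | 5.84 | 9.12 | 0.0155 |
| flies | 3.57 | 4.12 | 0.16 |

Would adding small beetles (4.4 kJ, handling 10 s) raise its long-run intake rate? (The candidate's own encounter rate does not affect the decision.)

Intake rate on the current diet: R = (0.0155×5.84 + 0.16×3.57) / (1 + 0.0155×9.12 + 0.16×4.12) = 0.6617/1.801 = 0.3675 kJ/s.
Profitability of small beetles: 4.4/10 = 0.44 kJ/s.
Since 0.44 > R, including small beetles increases the long-run rate.

Yes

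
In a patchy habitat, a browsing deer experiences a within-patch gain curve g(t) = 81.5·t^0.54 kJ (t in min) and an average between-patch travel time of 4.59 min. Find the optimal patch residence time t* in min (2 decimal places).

By the marginal value theorem, leave when the instantaneous gain rate g'(t) equals the habitat-wide average g(t)/(T + t).
g'(t) = 0.54·81.5·t^-0.46. Setting 0.54·81.5·t^-0.46 = 81.5·t^0.54/(4.59+t) gives 0.54(4.59+t) = t, so 0.46·t = 0.54×4.59.
t* = 0.54×4.59/0.46 = 5.388 min.

5.39 min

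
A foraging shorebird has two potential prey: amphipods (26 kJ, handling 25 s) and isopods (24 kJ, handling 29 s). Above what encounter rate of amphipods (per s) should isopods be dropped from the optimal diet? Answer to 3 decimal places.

At the threshold, the rate on amphipods alone equals the profitability of isopods: λ·26/(1 + λ·25) = 24/29 = 0.8276.
Rearranging, λ(26 − 0.8276×25) = 0.8276, so λ = 0.8276/5.31 = 0.1558 per s.

0.156 per s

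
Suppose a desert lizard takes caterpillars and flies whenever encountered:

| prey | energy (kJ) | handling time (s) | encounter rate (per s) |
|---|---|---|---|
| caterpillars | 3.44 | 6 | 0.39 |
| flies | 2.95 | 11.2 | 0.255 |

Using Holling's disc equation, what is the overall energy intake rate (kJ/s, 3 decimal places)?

0.338 kJ/s

R = Σλ_iE_i / (1 + Σλ_ih_i)
Numerator: 0.39×3.44 + 0.255×2.95 = 2.094
Denominator: 1 + 0.39×6 + 0.255×11.2 = 6.196
R = 2.094/6.196 = 0.3379 kJ/s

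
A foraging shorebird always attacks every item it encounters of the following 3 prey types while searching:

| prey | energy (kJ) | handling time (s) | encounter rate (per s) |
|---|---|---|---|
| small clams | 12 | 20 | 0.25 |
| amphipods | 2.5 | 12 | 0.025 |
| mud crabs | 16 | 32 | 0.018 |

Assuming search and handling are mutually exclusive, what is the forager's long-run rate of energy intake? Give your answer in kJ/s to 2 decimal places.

R = (0.25×12 + 0.025×2.5 + 0.018×16) / (1 + 0.25×20 + 0.025×12 + 0.018×32) = 3.35/6.876 = 0.4873 kJ/s.

0.49 kJ/s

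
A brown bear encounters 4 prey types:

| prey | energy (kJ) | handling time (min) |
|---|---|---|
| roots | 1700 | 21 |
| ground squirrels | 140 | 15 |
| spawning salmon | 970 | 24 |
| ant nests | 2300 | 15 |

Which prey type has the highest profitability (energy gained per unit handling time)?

In descending order of E/h:
ant nests: 2300/15 = 153 kJ/min
roots: 1700/21 = 81 kJ/min
spawning salmon: 970/24 = 40.4 kJ/min
ground squirrels: 140/15 = 9.33 kJ/min

ant nests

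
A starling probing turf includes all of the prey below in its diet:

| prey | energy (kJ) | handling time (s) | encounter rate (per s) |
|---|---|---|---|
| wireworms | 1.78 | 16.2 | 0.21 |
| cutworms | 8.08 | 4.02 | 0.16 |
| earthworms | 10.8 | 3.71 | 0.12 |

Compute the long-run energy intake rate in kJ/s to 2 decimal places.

Energy encountered per unit search time: 0.21×1.78 + 0.16×8.08 + 0.12×10.8 = 2.963 kJ/s.
Handling time per unit search time: 0.21×16.2 + 0.16×4.02 + 0.12×3.71 = 4.49.
Rate = 2.963/(1 + 4.49) = 0.5396 kJ/s.

0.54 kJ/s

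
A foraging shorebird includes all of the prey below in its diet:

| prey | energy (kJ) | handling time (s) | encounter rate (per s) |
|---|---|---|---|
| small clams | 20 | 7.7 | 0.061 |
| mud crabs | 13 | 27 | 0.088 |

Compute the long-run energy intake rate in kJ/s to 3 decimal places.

0.615 kJ/s

R = Σλ_iE_i / (1 + Σλ_ih_i)
Numerator: 0.061×20 + 0.088×13 = 2.364
Denominator: 1 + 0.061×7.7 + 0.088×27 = 3.846
R = 2.364/3.846 = 0.6147 kJ/s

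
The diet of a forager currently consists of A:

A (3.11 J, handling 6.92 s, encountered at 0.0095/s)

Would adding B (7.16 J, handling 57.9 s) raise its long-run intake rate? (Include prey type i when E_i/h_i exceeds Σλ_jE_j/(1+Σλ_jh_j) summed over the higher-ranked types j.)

Yes

On A alone, R = ΣλE/(1+Σλh) = 0.02954/1.066 = 0.02772 J/s.
Profitability of B: 7.16/57.9 = 0.1237 J/s.
0.1237 > 0.02772, so adding B raises the average — include it.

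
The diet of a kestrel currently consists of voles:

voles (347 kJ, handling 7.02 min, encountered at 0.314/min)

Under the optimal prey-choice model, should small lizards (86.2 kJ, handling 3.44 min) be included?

Intake rate on the current diet: R = (0.314×347) / (1 + 0.314×7.02) = 109/3.204 = 34 kJ/min.
Profitability of small lizards: 86.2/3.44 = 25.06 kJ/min.
25.06 < 34, so adding small lizards would lower the average — exclude it.

No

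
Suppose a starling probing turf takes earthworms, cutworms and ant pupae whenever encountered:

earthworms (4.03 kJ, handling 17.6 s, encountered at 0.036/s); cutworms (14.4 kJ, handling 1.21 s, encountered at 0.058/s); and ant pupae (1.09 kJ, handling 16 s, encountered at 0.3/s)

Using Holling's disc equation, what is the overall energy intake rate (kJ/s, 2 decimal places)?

0.20 kJ/s

R = Σλ_iE_i / (1 + Σλ_ih_i)
Numerator: 0.036×4.03 + 0.058×14.4 + 0.3×1.09 = 1.307
Denominator: 1 + 0.036×17.6 + 0.058×1.21 + 0.3×16 = 6.504
R = 1.307/6.504 = 0.201 kJ/s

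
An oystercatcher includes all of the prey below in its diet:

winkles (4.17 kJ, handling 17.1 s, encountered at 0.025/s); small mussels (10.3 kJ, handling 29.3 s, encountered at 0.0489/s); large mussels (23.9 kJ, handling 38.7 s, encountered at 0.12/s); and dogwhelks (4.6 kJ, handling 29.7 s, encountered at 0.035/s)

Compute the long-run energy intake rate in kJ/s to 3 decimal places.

0.426 kJ/s

Energy encountered per unit search time: 0.025×4.17 + 0.0489×10.3 + 0.12×23.9 + 0.035×4.6 = 3.637 kJ/s.
Handling time per unit search time: 0.025×17.1 + 0.0489×29.3 + 0.12×38.7 + 0.035×29.7 = 7.544.
Rate = 3.637/(1 + 7.544) = 0.4257 kJ/s.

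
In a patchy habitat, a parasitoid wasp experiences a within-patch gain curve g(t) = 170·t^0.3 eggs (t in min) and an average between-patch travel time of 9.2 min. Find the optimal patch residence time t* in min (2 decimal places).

Maximise g(t)/(T+t): set derivative to zero → g'(t)(T+t) = g(t).
g'(t) = 0.3·170·t^-0.7. Setting 0.3·170·t^-0.7 = 170·t^0.3/(9.2+t) gives 0.3(9.2+t) = t, so 0.70·t = 0.3×9.2.
t* = 0.3×9.2/0.70 = 3.943 min.

3.94 min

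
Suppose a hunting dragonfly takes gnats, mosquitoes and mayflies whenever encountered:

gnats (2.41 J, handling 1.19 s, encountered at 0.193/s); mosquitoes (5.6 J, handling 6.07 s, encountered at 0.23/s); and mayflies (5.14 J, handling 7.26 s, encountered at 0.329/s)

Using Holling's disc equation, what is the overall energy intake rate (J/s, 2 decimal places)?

0.69 J/s

R = Σλ_iE_i / (1 + Σλ_ih_i)
Numerator: 0.193×2.41 + 0.23×5.6 + 0.329×5.14 = 3.444
Denominator: 1 + 0.193×1.19 + 0.23×6.07 + 0.329×7.26 = 5.014
R = 3.444/5.014 = 0.6869 J/s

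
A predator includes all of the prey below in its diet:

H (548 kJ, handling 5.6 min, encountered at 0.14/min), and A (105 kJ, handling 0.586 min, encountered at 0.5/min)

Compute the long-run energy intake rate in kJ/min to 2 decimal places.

62.21 kJ/min

R = (0.14×548 + 0.5×105) / (1 + 0.14×5.6 + 0.5×0.586) = 129.2/2.077 = 62.21 kJ/min.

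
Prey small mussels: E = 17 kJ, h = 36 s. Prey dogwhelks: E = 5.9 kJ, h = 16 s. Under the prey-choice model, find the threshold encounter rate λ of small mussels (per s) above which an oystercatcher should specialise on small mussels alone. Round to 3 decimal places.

At the threshold, the rate on small mussels alone equals the profitability of dogwhelks: λ·17/(1 + λ·36) = 5.9/16 = 0.3688.
Rearranging, λ(17 − 0.3688×36) = 0.3688, so λ = 0.3688/3.725 = 0.09899 per s.

0.099 per s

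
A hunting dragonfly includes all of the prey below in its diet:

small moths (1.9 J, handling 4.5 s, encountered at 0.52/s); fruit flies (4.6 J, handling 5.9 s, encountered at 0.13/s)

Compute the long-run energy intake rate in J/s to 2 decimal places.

R = Σλ_iE_i / (1 + Σλ_ih_i)
Numerator: 0.52×1.9 + 0.13×4.6 = 1.586
Denominator: 1 + 0.52×4.5 + 0.13×5.9 = 4.107
R = 1.586/4.107 = 0.3862 J/s

0.39 J/s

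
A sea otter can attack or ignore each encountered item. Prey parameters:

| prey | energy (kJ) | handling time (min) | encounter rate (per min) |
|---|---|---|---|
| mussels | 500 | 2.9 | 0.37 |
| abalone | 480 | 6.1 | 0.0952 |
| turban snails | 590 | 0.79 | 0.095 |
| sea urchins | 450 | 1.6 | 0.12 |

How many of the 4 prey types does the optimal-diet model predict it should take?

E/h in descending order: turban snails 747, sea urchins 281, mussels 172, abalone 78.7 kJ/min. The optimal diet is the largest prefix of this list for which every included type satisfies E_i/h_i > R on the types above it.
Rate on top 1: 52.14. sea urchins: 281 > 52.14 → include.
Rate on top 2: 86.86. mussels: 172 > 86.86 → include.
Rate on top 3: 126.1. abalone: 78.7 < 126.1 → exclude; stop.
Optimal diet: turban snails, sea urchins, mussels — 3 of 4 types.

3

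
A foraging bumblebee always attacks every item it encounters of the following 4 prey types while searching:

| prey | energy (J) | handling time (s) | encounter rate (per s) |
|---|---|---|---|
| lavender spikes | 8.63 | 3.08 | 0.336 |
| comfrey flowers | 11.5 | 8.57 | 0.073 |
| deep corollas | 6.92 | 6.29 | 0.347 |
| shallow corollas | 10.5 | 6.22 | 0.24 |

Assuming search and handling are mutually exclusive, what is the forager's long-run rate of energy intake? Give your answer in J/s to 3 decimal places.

R = Σλ_iE_i / (1 + Σλ_ih_i)
Numerator: 0.336×8.63 + 0.073×11.5 + 0.347×6.92 + 0.24×10.5 = 8.66
Denominator: 1 + 0.336×3.08 + 0.073×8.57 + 0.347×6.29 + 0.24×6.22 = 6.336
R = 8.66/6.336 = 1.367 J/s

1.367 J/s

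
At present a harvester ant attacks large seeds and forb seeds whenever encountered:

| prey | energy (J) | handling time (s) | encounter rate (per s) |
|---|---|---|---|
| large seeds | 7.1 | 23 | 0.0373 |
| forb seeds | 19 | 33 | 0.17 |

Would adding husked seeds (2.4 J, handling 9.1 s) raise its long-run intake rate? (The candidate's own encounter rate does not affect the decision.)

On large seeds and forb seeds alone, R = ΣλE/(1+Σλh) = 3.495/7.468 = 0.468 J/s.
husked seeds: E/h = 2.4/9.1 = 0.2637 J/s.
0.2637 < 0.468, so adding husked seeds would lower the average — exclude it.

No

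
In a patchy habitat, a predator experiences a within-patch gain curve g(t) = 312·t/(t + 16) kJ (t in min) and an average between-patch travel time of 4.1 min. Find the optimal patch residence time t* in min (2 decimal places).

8.10 min

Maximise g(t)/(T+t): set derivative to zero → g'(t)(T+t) = g(t).
g'(t) = 312·16/(t + 16)². Setting 312·16/(t+16)² = 312t/[(t+16)(4.1+t)] gives 16(4.1+t) = t(t+16), so t² = 16×4.1 = 65.6.
t* = √65.6 = 8.099 min.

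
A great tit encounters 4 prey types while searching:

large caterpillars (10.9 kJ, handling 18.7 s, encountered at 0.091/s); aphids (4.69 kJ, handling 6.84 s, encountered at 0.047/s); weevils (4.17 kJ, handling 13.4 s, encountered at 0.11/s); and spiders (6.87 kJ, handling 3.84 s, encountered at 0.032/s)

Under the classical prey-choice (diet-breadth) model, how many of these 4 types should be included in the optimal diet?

Rank by E/h (kJ/s): spiders 1.79, aphids 0.686, large caterpillars 0.583, weevils 0.311. Include each in turn until the next type's E/h falls below the running intake rate.
Rate on top 1: 0.1958. aphids: 0.686 > 0.1958 → include.
Rate on top 2: 0.3048. large caterpillars: 0.583 > 0.3048 → include.
Rate on top 3: 0.4552. weevils: 0.311 < 0.4552 → exclude; stop.
Optimal diet: spiders, aphids, large caterpillars — 3 of 4 types.

3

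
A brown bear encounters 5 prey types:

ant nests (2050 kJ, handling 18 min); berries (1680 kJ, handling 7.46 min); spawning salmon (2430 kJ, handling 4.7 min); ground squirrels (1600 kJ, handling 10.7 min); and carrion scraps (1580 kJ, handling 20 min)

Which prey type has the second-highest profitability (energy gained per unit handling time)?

berries

Profitability E/h (kJ/min): ant nests = 2050/18 = 114, berries = 1680/7.46 = 225, spawning salmon = 2430/4.7 = 517, ground squirrels = 1600/10.7 = 150, carrion scraps = 1580/20 = 79.
Ranked: spawning salmon > berries > ground squirrels > ant nests > carrion scraps.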